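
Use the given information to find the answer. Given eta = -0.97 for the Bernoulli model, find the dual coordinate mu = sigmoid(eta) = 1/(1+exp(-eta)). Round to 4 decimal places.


Dual coordinate (expectation parameter) for Bernoulli:
mu = 1/(1+exp(-eta)).
eta = -0.97.
exp(-eta) = exp(0.97) = 2.637944.
mu = 1/(1+2.637944) = 0.2749

0.2749


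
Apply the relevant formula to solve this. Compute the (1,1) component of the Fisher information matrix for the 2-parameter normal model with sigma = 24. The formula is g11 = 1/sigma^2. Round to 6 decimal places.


For the 2-parameter normal family, the Fisher metric has:
  g11 = 1/sigma^2, g22 = 2/sigma^2.
sigma = 24, sigma^2 = 576.
g11 = 0.001736

0.001736


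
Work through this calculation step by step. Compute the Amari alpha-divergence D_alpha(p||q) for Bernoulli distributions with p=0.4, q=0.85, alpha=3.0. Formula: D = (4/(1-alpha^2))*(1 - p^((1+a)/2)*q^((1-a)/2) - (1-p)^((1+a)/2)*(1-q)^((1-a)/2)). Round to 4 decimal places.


Amari alpha-divergence:
D = (4/(1-alpha^2))*(1 - p^((1+a)/2)*q^((1-a)/2) - (1-p)^((1+a)/2)*(1-q)^((1-a)/2)).
alpha = 3.0, p = 0.4, q = 0.85.
e1 = (1+alpha)/2 = 2.0, e2 = (1-alpha)/2 = -1.0.
t1 = p^e1 * q^e2 = 0.4^2.0 * 0.85^-1.0 = 0.188235.
t2 = (1-p)^e1 * (1-q)^e2 = 0.6^2.0 * 0.15^-1.0 = 2.4.
4/(1-alpha^2) = -0.5.
D = -0.5*(1 - 0.188235 - 2.4) = 0.7941

0.7941


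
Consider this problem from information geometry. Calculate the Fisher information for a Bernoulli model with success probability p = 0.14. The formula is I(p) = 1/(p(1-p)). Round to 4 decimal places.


For Bernoulli(p), Fisher information is I(p) = 1/(p*(1-p)).
p = 0.14, 1-p = 0.86.
p*(1-p) = 0.1204.
I(p) = 1/0.1204 = 8.3056

8.3056


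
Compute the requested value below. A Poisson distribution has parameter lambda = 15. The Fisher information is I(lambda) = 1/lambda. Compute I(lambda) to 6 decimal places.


Fisher information for Poisson: I(lambda) = 1/lambda.
lambda = 15.
I(lambda) = 1/15 = 0.066667

0.066667


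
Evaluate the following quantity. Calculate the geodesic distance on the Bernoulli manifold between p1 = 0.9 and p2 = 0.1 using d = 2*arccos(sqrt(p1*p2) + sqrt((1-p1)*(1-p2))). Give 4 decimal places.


Geodesic distance on Bernoulli manifold:
d(p1,p2) = 2*arccos(sqrt(p1*p2) + sqrt((1-p1)*(1-p2))).
sqrt(p1*p2) = sqrt(0.9*0.1) = 0.3.
sqrt((1-p1)*(1-p2)) = sqrt(0.1*0.9) = 0.3.
arg = 0.3 + 0.3 = 0.6.
d = 2*arccos(0.6) = 1.8546

1.8546


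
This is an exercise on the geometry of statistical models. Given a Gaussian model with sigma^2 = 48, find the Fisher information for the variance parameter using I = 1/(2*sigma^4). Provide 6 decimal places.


Fisher information for variance: I(sigma^2) = 1/(2*sigma^4).
sigma^2 = 48, so sigma^4 = 2304.
I = 1/(2*2304) = 1/4608 = 0.000217

0.000217


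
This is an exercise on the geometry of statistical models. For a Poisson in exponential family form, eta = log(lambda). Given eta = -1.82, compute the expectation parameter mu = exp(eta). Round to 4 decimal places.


Expectation parameter for Poisson exponential family:
mu = exp(eta).
eta = -1.82.
mu = exp(-1.82) = 0.1620

0.1620


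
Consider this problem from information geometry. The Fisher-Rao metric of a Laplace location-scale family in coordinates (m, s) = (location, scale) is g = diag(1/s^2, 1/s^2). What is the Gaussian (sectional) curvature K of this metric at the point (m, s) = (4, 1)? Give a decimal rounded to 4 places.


The metric has the form g = (A dm^2 + B ds^2)/s^2 with A = 1, B = 1.
Substitute u = sqrt(A/B)*m: g = B*(du^2 + ds^2)/s^2, i.e. B times the
Poincare upper half-plane metric, which has constant Gaussian curvature -1.
Scaling a 2D metric by a constant c divides the Gaussian curvature by c,
so K = -1/B = -1/(1) = -1.0000 everywhere (the point (m, s) = (4, 1) is irrelevant:
the curvature is constant).
The requested Gaussian curvature is K = -1.0000.

-1.0000


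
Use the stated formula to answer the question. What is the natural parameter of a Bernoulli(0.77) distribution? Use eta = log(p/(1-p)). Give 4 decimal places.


Natural parameter for Bernoulli: eta = log(p/(1-p)).
p = 0.77, 1-p = 0.23.
p/(1-p) = 3.347826.
eta = log(3.347826) = 1.2083

1.2083


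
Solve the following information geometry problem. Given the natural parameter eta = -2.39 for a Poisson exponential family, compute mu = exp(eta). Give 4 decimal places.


Expectation parameter for Poisson exponential family:
mu = exp(eta).
eta = -2.39.
mu = exp(-2.39) = 0.0916

0.0916


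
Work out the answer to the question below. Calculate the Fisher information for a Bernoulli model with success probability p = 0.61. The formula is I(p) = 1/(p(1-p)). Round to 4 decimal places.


For Bernoulli(p), Fisher information is I(p) = 1/(p*(1-p)).
p = 0.61, 1-p = 0.39.
p*(1-p) = 0.2379.
I(p) = 1/0.2379 = 4.2034

4.2034


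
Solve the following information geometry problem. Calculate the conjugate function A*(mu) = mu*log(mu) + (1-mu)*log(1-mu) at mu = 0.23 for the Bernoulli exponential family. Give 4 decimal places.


Legendre transform for Bernoulli:
A*(mu) = mu*log(mu) + (1-mu)*log(1-mu).
mu = 0.23, 1-mu = 0.77.
mu*log(mu) = 0.23*log(0.23) = -0.338025.
(1-mu)*log(1-mu) = 0.77*log(0.77) = -0.201251.
A* = -0.338025 + -0.201251 = -0.5393

-0.5393


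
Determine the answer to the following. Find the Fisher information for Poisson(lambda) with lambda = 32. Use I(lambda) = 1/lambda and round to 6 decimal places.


Fisher information for Poisson: I(lambda) = 1/lambda.
lambda = 32.
I(lambda) = 1/32 = 0.031250

0.031250


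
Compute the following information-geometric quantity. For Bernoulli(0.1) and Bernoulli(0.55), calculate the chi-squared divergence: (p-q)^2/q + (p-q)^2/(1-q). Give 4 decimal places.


Chi-squared divergence between Bernoulli distributions:
chi^2 = (p-q)^2/q + (p-q)^2/(1-q).
p = 0.1, q = 0.55, p-q = -0.45.
(p-q)^2 = 0.2025.
term1 = 0.2025/0.55 = 0.368182.
term2 = 0.2025/0.45 = 0.45.
chi^2 = 0.368182 + 0.45 = 0.8182

0.8182


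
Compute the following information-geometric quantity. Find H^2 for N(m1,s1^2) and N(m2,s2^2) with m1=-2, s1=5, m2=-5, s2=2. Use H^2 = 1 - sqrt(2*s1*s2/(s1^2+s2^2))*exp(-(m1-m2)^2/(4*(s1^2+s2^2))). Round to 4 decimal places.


Squared Hellinger distance for Gaussians:
H^2 = 1 - sqrt(2*s1*s2/(s1^2+s2^2)) * exp(-(m1-m2)^2/(4*(s1^2+s2^2))).
s1^2 = 25, s2^2 = 4, s1^2+s2^2 = 29.
sqrt(2*5*2/(29)) = 0.830455.
(m1-m2)^2 = (3)^2 = 9.
exp(-9/(4*29)) = exp(-0.077586) = 0.925347.
H^2 = 1 - 0.830455*0.925347 = 0.2315

0.2315


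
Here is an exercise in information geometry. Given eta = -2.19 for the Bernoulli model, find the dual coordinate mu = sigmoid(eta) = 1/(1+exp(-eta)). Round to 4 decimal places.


Dual coordinate (expectation parameter) for Bernoulli:
mu = 1/(1+exp(-eta)).
eta = -2.19.
exp(-eta) = exp(2.19) = 8.935213.
mu = 1/(1+8.935213) = 0.1007

0.1007


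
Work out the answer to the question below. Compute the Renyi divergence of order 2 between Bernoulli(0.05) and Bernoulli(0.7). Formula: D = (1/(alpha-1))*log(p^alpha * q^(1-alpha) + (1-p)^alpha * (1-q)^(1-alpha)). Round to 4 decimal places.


Renyi divergence of order alpha between Bernoulli distributions:
D = (1/(alpha-1))*log(p^alpha * q^(1-alpha) + (1-p)^alpha * (1-q)^(1-alpha)).
alpha = 2, p = 0.05, q = 0.7.
p^alpha * q^(1-alpha) = 0.05^2 * 0.7^-1 = 0.003571.
(1-p)^alpha * (1-q)^(1-alpha) = 0.95^2 * 0.3^-1 = 3.008333.
sum = 0.003571 + 3.008333 = 3.011905.
D = (1/1)*log(3.011905) = 1.1026

1.1026


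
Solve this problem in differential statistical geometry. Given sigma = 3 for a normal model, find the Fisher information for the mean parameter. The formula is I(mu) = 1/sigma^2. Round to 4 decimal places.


The Fisher information for the mean of a normal distribution is I(mu) = 1/sigma^2.
sigma = 3, so sigma^2 = 9.
I(mu) = 1/9 = 0.1111

0.1111


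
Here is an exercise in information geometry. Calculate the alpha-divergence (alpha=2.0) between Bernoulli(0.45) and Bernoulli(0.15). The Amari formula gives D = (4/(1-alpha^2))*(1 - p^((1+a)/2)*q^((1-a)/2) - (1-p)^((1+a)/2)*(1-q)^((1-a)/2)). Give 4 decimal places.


Amari alpha-divergence:
D = (4/(1-alpha^2))*(1 - p^((1+a)/2)*q^((1-a)/2) - (1-p)^((1+a)/2)*(1-q)^((1-a)/2)).
alpha = 2.0, p = 0.45, q = 0.15.
e1 = (1+alpha)/2 = 1.5, e2 = (1-alpha)/2 = -0.5.
t1 = p^e1 * q^e2 = 0.45^1.5 * 0.15^-0.5 = 0.779423.
t2 = (1-p)^e1 * (1-q)^e2 = 0.55^1.5 * 0.85^-0.5 = 0.44242.
4/(1-alpha^2) = -1.333333.
D = -1.333333*(1 - 0.779423 - 0.44242) = 0.2958

0.2958


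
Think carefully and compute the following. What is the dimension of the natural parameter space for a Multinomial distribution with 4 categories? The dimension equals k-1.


Exponential family dimension calculation:
For Multinomial with k=4 categories, dim = k-1 = 3.

3


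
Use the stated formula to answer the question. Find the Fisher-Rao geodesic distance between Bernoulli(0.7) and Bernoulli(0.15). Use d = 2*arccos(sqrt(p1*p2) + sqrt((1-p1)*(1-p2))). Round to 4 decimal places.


Geodesic distance on Bernoulli manifold:
d(p1,p2) = 2*arccos(sqrt(p1*p2) + sqrt((1-p1)*(1-p2))).
sqrt(p1*p2) = sqrt(0.7*0.15) = 0.324037.
sqrt((1-p1)*(1-p2)) = sqrt(0.3*0.85) = 0.504975.
arg = 0.324037 + 0.504975 = 0.829012.
d = 2*arccos(0.829012) = 1.1869

1.1869


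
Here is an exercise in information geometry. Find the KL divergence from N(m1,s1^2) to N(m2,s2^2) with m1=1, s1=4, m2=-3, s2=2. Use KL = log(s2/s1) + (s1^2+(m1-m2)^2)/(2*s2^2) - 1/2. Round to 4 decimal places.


KL divergence between normal distributions:
KL = log(s2/s1) + (s1^2 + (m1-m2)^2)/(2*s2^2) - 1/2.
log(2/4) = -0.693147.
(4^2 + (1--3)^2)/(2*2^2) = (16 + 16)/8 = 4.0.
KL = -0.693147 + 4.0 - 0.5 = 2.8069

2.8069


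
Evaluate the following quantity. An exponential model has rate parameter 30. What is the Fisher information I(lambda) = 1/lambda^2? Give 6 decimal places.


Fisher information for exponential: I(lambda) = 1/lambda^2.
lambda = 30, lambda^2 = 900.
I = 1/900 = 0.001111

0.001111


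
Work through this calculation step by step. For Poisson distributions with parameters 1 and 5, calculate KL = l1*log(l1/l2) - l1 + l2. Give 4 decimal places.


KL divergence for Poisson:
KL = l1*log(l1/l2) - l1 + l2.
l1 = 1, l2 = 5.
log(1/5) = -1.609438.
l1*log(l1/l2) = 1 * -1.609438 = -1.609438.
KL = -1.609438 - 1 + 5 = 2.3906

2.3906


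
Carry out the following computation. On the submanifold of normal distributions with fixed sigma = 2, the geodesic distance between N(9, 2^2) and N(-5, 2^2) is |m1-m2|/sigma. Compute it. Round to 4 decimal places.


On the fixed-variance normal subfamily, geodesic distance = |m1-m2|/sigma.
|9 - -5| = 14.
sigma = 2.
d = 14/2 = 7.0000

7.0000


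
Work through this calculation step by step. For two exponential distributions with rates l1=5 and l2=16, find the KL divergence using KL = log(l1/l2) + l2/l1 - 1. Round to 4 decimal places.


KL divergence for exponential family:
KL = log(l1/l2) + l2/l1 - 1.
log(5/16) = -1.163151.
16/5 = 3.2.
KL = -1.163151 + 3.2 - 1 = 1.0368

1.0368


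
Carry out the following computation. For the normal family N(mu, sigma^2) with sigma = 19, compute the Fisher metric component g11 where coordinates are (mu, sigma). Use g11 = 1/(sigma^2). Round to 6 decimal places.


For the 2-parameter normal family, the Fisher metric has:
  g11 = 1/sigma^2, g22 = 2/sigma^2.
sigma = 19, sigma^2 = 361.
g11 = 0.002770

0.002770


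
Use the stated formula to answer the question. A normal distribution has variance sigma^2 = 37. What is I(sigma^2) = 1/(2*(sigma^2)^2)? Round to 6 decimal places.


Fisher information for variance: I(sigma^2) = 1/(2*sigma^4).
sigma^2 = 37, so sigma^4 = 1369.
I = 1/(2*1369) = 1/2738 = 0.000365

0.000365


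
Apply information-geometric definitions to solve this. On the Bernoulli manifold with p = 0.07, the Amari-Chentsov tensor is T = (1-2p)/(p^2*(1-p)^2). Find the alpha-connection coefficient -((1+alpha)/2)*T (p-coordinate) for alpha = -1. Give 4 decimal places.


Skewness (Amari-Chentsov) tensor: T = (1-2p)/(p^2*(1-p)^2).
p = 0.07, 1-2p = 0.86, p^2 = 0.0049, (1-p)^2 = 0.8649.
T = 0.86/(0.0049 * 0.8649) = 202.92543.
In the p-coordinate, Gamma^(alpha) = Gamma^(0) - (alpha/2)*T with Gamma^(0) = (1/2)*g'(p) = -T/2,
so Gamma^(alpha) = -((1+alpha)/2)*T.
alpha = -1, -(1+alpha)/2 = 0.0.
Gamma = 0.0 * 202.92543 = 0.0000

0.0000


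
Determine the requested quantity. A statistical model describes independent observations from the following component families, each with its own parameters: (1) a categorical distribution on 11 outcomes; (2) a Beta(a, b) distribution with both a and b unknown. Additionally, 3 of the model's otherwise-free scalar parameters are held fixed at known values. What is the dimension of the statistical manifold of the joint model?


The dimension of a statistical manifold equals the number of free
(independent) real parameters of the model. For a product of independent
blocks the parameter counts add.
- categorical on 11 outcomes (probabilities sum to 1): 11-1 = 10.
- Beta (a, b): 2.
Total = 10 + 2 = 12.
3 parameter(s) fixed at known values: 12 - 3 = 9.
Dimension = 9

9


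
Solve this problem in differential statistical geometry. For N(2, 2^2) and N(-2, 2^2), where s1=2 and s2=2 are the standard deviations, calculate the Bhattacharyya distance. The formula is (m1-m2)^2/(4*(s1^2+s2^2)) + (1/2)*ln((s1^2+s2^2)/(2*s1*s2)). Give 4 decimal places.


Bhattacharyya distance between two Gaussians:
DB = (m1-m2)^2/(4*(s1^2+s2^2)) + (1/2)*ln((s1^2+s2^2)/(2*s1*s2)).
(m1-m2)^2 = (4)^2 = 16.
s1^2+s2^2 = 4 + 4 = 8.
term1 = 16/32 = 0.5.
term2 = 0.5*ln(8/8.0) = 0.0.
DB = 0.5 + 0.0 = 0.5000

0.5000


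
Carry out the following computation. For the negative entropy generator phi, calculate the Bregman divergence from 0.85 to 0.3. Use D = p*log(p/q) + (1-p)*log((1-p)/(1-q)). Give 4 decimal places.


Bregman divergence with negative entropy generator:
D = p*log(p/q) + (1-p)*log((1-p)/(1-q)).
p = 0.85, q = 0.3.
p*log(p/q) = 0.85*log(0.85/0.3) = 0.885236.
(1-p)*log((1-p)/(1-q)) = 0.15*log(0.15/0.7) = -0.231067.
D = 0.885236 + -0.231067 = 0.6542

0.6542


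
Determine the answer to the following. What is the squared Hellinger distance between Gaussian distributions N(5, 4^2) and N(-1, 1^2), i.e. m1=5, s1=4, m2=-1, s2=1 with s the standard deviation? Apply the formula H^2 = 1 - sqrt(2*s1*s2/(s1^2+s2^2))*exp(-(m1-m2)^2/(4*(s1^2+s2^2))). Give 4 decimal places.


Squared Hellinger distance for Gaussians:
H^2 = 1 - sqrt(2*s1*s2/(s1^2+s2^2)) * exp(-(m1-m2)^2/(4*(s1^2+s2^2))).
s1^2 = 16, s2^2 = 1, s1^2+s2^2 = 17.
sqrt(2*4*1/(17)) = 0.685994.
(m1-m2)^2 = (6)^2 = 36.
exp(-36/(4*17)) = exp(-0.529412) = 0.588951.
H^2 = 1 - 0.685994*0.588951 = 0.5960

0.5960


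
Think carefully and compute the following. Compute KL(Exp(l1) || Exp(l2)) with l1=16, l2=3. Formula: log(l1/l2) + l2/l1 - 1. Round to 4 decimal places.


KL divergence for exponential family:
KL = log(l1/l2) + l2/l1 - 1.
log(16/3) = 1.673976.
3/16 = 0.1875.
KL = 1.673976 + 0.1875 - 1 = 0.8615

0.8615


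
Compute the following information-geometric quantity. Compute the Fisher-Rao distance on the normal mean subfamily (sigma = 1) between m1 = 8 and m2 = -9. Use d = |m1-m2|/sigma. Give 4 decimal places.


On the fixed-variance normal subfamily, geodesic distance = |m1-m2|/sigma.
|8 - -9| = 17.
sigma = 1.
d = 17/1 = 17.0000

17.0000


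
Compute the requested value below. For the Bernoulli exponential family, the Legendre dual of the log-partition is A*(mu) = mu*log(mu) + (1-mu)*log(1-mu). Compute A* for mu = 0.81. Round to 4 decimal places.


Legendre transform for Bernoulli:
A*(mu) = mu*log(mu) + (1-mu)*log(1-mu).
mu = 0.81, 1-mu = 0.19.
mu*log(mu) = 0.81*log(0.81) = -0.170684.
(1-mu)*log(1-mu) = 0.19*log(0.19) = -0.315539.
A* = -0.170684 + -0.315539 = -0.4862

-0.4862


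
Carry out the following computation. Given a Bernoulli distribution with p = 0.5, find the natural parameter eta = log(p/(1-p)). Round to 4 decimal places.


Natural parameter for Bernoulli: eta = log(p/(1-p)).
p = 0.5, 1-p = 0.5.
p/(1-p) = 1.0.
eta = log(1.0) = 0.0000

0.0000


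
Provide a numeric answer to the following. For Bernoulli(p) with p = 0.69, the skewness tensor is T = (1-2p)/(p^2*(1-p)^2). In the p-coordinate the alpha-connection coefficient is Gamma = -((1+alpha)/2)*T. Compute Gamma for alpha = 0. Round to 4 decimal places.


Skewness (Amari-Chentsov) tensor: T = (1-2p)/(p^2*(1-p)^2).
p = 0.69, 1-2p = -0.38, p^2 = 0.4761, (1-p)^2 = 0.0961.
T = -0.38/(0.4761 * 0.0961) = -8.305428.
In the p-coordinate, Gamma^(alpha) = Gamma^(0) - (alpha/2)*T with Gamma^(0) = (1/2)*g'(p) = -T/2,
so Gamma^(alpha) = -((1+alpha)/2)*T.
alpha = 0, -(1+alpha)/2 = -0.5.
Gamma = -0.5 * -8.305428 = 4.1527

4.1527


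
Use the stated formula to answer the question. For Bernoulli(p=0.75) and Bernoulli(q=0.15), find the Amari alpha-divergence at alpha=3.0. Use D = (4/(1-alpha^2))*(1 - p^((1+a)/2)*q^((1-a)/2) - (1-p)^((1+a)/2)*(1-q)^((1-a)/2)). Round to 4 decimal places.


Amari alpha-divergence:
D = (4/(1-alpha^2))*(1 - p^((1+a)/2)*q^((1-a)/2) - (1-p)^((1+a)/2)*(1-q)^((1-a)/2)).
alpha = 3.0, p = 0.75, q = 0.15.
e1 = (1+alpha)/2 = 2.0, e2 = (1-alpha)/2 = -1.0.
t1 = p^e1 * q^e2 = 0.75^2.0 * 0.15^-1.0 = 3.75.
t2 = (1-p)^e1 * (1-q)^e2 = 0.25^2.0 * 0.85^-1.0 = 0.073529.
4/(1-alpha^2) = -0.5.
D = -0.5*(1 - 3.75 - 0.073529) = 1.4118

1.4118


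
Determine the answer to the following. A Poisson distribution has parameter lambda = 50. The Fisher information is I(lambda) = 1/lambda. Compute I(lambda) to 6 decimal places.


Fisher information for Poisson: I(lambda) = 1/lambda.
lambda = 50.
I(lambda) = 1/50 = 0.020000

0.020000


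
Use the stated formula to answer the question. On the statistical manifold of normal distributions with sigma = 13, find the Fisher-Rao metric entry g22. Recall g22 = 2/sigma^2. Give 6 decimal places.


For the 2-parameter normal family, the Fisher metric has:
  g11 = 1/sigma^2, g22 = 2/sigma^2.
sigma = 13, sigma^2 = 169.
g22 = 0.011834

0.011834


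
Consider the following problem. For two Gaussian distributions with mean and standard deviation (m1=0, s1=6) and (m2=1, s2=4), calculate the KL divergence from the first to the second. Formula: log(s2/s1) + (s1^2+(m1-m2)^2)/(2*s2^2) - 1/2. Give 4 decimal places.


KL divergence between normal distributions:
KL = log(s2/s1) + (s1^2 + (m1-m2)^2)/(2*s2^2) - 1/2.
log(4/6) = -0.405465.
(6^2 + (0-1)^2)/(2*4^2) = (36 + 1)/32 = 1.15625.
KL = -0.405465 + 1.15625 - 0.5 = 0.2508

0.2508


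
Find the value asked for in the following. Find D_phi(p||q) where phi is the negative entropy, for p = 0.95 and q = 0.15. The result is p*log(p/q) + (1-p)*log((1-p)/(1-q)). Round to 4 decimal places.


Bregman divergence with negative entropy generator:
D = p*log(p/q) + (1-p)*log((1-p)/(1-q)).
p = 0.95, q = 0.15.
p*log(p/q) = 0.95*log(0.95/0.15) = 1.753535.
(1-p)*log((1-p)/(1-q)) = 0.05*log(0.05/0.85) = -0.141661.
D = 1.753535 + -0.141661 = 1.6119

1.6119


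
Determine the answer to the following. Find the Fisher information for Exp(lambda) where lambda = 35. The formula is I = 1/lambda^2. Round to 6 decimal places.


Fisher information for exponential: I(lambda) = 1/lambda^2.
lambda = 35, lambda^2 = 1225.
I = 1/1225 = 0.000816

0.000816


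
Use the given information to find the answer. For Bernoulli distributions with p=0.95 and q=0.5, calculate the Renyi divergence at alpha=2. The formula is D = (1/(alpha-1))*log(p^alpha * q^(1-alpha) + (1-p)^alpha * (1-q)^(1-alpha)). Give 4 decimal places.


Renyi divergence of order alpha between Bernoulli distributions:
D = (1/(alpha-1))*log(p^alpha * q^(1-alpha) + (1-p)^alpha * (1-q)^(1-alpha)).
alpha = 2, p = 0.95, q = 0.5.
p^alpha * q^(1-alpha) = 0.95^2 * 0.5^-1 = 1.805.
(1-p)^alpha * (1-q)^(1-alpha) = 0.05^2 * 0.5^-1 = 0.005.
sum = 1.805 + 0.005 = 1.81.
D = (1/1)*log(1.81) = 0.5933

0.5933


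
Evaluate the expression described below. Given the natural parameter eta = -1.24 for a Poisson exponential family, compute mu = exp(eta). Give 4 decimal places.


Expectation parameter for Poisson exponential family:
mu = exp(eta).
eta = -1.24.
mu = exp(-1.24) = 0.2894

0.2894


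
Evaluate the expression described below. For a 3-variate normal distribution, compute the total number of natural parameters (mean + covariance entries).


Exponential family dimension calculation:
For 3-dim MVN: mean has 3 params, covariance has 3*4/2 = 6 unique entries.
Total dim = 3 + 6 = 9.

9


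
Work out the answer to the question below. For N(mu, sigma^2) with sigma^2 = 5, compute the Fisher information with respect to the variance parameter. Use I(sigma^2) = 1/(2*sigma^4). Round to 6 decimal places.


Fisher information for variance: I(sigma^2) = 1/(2*sigma^4).
sigma^2 = 5, so sigma^4 = 25.
I = 1/(2*25) = 1/50 = 0.020000

0.020000


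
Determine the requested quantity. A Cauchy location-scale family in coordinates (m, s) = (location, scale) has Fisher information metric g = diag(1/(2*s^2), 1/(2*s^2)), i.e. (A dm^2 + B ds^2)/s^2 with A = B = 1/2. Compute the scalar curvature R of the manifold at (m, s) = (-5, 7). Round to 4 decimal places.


The metric has the form g = (A dm^2 + B ds^2)/s^2 with A = 1/2, B = 1/2.
Substitute u = sqrt(A/B)*m: g = B*(du^2 + ds^2)/s^2, i.e. B times the
Poincare upper half-plane metric, which has constant Gaussian curvature -1.
Scaling a 2D metric by a constant c divides the Gaussian curvature by c,
so K = -1/B = -1/(1/2) = -2.0000 everywhere (the point (m, s) = (-5, 7) is irrelevant:
the curvature is constant).
Scalar curvature in dimension 2: R = 2K = -2/(1/2) = -4.0000.

-4.0000


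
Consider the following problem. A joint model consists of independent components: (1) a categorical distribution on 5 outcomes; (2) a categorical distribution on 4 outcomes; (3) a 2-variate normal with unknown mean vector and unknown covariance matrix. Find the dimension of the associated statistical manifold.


The dimension of a statistical manifold equals the number of free
(independent) real parameters of the model. For a product of independent
blocks the parameter counts add.
- categorical on 5 outcomes (probabilities sum to 1): 5-1 = 4.
- categorical on 4 outcomes (probabilities sum to 1): 4-1 = 3.
- 2-variate normal: 2 (mean) + 2*3/2 = 3 (symmetric covariance) = 5.
Total = 4 + 3 + 5 = 12.
Dimension = 12

12


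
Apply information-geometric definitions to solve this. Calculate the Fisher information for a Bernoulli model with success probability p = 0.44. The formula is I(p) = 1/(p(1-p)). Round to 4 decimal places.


For Bernoulli(p), Fisher information is I(p) = 1/(p*(1-p)).
p = 0.44, 1-p = 0.56.
p*(1-p) = 0.2464.
I(p) = 1/0.2464 = 4.0584

4.0584


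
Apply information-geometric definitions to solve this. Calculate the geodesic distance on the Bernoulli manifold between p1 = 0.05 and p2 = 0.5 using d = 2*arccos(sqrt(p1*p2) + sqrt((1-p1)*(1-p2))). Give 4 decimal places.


Geodesic distance on Bernoulli manifold:
d(p1,p2) = 2*arccos(sqrt(p1*p2) + sqrt((1-p1)*(1-p2))).
sqrt(p1*p2) = sqrt(0.05*0.5) = 0.158114.
sqrt((1-p1)*(1-p2)) = sqrt(0.95*0.5) = 0.689202.
arg = 0.158114 + 0.689202 = 0.847316.
d = 2*arccos(0.847316) = 1.1198

1.1198


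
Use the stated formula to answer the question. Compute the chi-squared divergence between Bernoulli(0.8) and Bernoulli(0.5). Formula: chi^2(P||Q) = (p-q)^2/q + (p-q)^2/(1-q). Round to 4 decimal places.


Chi-squared divergence between Bernoulli distributions:
chi^2 = (p-q)^2/q + (p-q)^2/(1-q).
p = 0.8, q = 0.5, p-q = 0.3.
(p-q)^2 = 0.09.
term1 = 0.09/0.5 = 0.18.
term2 = 0.09/0.5 = 0.18.
chi^2 = 0.18 + 0.18 = 0.3600

0.3600


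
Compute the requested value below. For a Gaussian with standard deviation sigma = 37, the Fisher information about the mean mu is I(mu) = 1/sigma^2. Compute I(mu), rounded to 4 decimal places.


The Fisher information for the mean of a normal distribution is I(mu) = 1/sigma^2.
sigma = 37, so sigma^2 = 1369.
I(mu) = 1/1369 = 0.0007

0.0007


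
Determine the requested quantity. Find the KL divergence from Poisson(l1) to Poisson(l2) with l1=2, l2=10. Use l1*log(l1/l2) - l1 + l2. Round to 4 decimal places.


KL divergence for Poisson:
KL = l1*log(l1/l2) - l1 + l2.
l1 = 2, l2 = 10.
log(2/10) = -1.609438.
l1*log(l1/l2) = 2 * -1.609438 = -3.218876.
KL = -3.218876 - 2 + 10 = 4.7811

4.7811


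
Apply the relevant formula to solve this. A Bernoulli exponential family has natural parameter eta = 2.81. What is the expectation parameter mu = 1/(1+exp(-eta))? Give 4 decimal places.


Dual coordinate (expectation parameter) for Bernoulli:
mu = 1/(1+exp(-eta)).
eta = 2.81.
exp(-eta) = exp(-2.81) = 0.060205.
mu = 1/(1+0.060205) = 0.9432

0.9432


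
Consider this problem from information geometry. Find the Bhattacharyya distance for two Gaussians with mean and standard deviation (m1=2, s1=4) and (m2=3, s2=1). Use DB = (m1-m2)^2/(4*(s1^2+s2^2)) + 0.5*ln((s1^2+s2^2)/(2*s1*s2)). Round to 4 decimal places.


Bhattacharyya distance between two Gaussians:
DB = (m1-m2)^2/(4*(s1^2+s2^2)) + (1/2)*ln((s1^2+s2^2)/(2*s1*s2)).
(m1-m2)^2 = (-1)^2 = 1.
s1^2+s2^2 = 16 + 1 = 17.
term1 = 1/68 = 0.014706.
term2 = 0.5*ln(17/8.0) = 0.376886.
DB = 0.014706 + 0.376886 = 0.3916

0.3916


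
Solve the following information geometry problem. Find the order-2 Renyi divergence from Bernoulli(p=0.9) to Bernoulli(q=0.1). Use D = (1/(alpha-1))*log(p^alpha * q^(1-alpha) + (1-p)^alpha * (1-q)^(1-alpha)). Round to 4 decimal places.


Renyi divergence of order alpha between Bernoulli distributions:
D = (1/(alpha-1))*log(p^alpha * q^(1-alpha) + (1-p)^alpha * (1-q)^(1-alpha)).
alpha = 2, p = 0.9, q = 0.1.
p^alpha * q^(1-alpha) = 0.9^2 * 0.1^-1 = 8.1.
(1-p)^alpha * (1-q)^(1-alpha) = 0.1^2 * 0.9^-1 = 0.011111.
sum = 8.1 + 0.011111 = 8.111111.
D = (1/1)*log(8.111111) = 2.0932

2.0932


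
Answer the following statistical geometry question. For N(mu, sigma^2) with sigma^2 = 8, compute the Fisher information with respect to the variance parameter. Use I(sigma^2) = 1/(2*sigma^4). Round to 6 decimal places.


Fisher information for variance: I(sigma^2) = 1/(2*sigma^4).
sigma^2 = 8, so sigma^4 = 64.
I = 1/(2*64) = 1/128 = 0.007813

0.007813


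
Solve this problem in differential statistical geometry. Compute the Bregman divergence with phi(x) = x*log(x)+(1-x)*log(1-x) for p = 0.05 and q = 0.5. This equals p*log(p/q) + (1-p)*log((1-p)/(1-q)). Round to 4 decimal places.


Bregman divergence with negative entropy generator:
D = p*log(p/q) + (1-p)*log((1-p)/(1-q)).
p = 0.05, q = 0.5.
p*log(p/q) = 0.05*log(0.05/0.5) = -0.115129.
(1-p)*log((1-p)/(1-q)) = 0.95*log(0.95/0.5) = 0.609761.
D = -0.115129 + 0.609761 = 0.4946

0.4946


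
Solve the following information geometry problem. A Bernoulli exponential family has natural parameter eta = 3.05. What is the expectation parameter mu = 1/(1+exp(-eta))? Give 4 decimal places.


Dual coordinate (expectation parameter) for Bernoulli:
mu = 1/(1+exp(-eta)).
eta = 3.05.
exp(-eta) = exp(-3.05) = 0.047359.
mu = 1/(1+0.047359) = 0.9548

0.9548


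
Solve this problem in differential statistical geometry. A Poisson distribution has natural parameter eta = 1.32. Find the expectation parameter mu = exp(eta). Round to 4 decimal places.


Expectation parameter for Poisson exponential family:
mu = exp(eta).
eta = 1.32.
mu = exp(1.32) = 3.7434

3.7434


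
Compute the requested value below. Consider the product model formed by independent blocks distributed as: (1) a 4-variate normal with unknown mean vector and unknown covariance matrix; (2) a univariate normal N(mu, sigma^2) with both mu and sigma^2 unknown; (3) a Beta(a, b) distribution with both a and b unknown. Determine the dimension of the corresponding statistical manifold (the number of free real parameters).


The dimension of a statistical manifold equals the number of free
(independent) real parameters of the model. For a product of independent
blocks the parameter counts add.
- 4-variate normal: 4 (mean) + 4*5/2 = 10 (symmetric covariance) = 14.
- normal (mu, sigma^2): 2.
- Beta (a, b): 2.
Total = 14 + 2 + 2 = 18.
Dimension = 18

18


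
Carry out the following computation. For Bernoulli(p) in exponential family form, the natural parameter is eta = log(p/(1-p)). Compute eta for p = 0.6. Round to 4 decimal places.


Natural parameter for Bernoulli: eta = log(p/(1-p)).
p = 0.6, 1-p = 0.4.
p/(1-p) = 1.5.
eta = log(1.5) = 0.4055

0.4055


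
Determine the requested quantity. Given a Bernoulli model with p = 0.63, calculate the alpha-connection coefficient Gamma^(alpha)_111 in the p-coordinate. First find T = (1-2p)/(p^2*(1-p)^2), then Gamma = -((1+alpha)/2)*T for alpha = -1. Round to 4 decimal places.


Skewness (Amari-Chentsov) tensor: T = (1-2p)/(p^2*(1-p)^2).
p = 0.63, 1-2p = -0.26, p^2 = 0.3969, (1-p)^2 = 0.1369.
T = -0.26/(0.3969 * 0.1369) = -4.785076.
In the p-coordinate, Gamma^(alpha) = Gamma^(0) - (alpha/2)*T with Gamma^(0) = (1/2)*g'(p) = -T/2,
so Gamma^(alpha) = -((1+alpha)/2)*T.
alpha = -1, -(1+alpha)/2 = 0.0.
Gamma = 0.0 * -4.785076 = 0.0000

0.0000


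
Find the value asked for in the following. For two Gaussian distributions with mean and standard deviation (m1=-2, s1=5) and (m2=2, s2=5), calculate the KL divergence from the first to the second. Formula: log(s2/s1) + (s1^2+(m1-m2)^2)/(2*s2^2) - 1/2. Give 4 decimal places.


KL divergence between normal distributions:
KL = log(s2/s1) + (s1^2 + (m1-m2)^2)/(2*s2^2) - 1/2.
log(5/5) = 0.0.
(5^2 + (-2-2)^2)/(2*5^2) = (25 + 16)/50 = 0.82.
KL = 0.0 + 0.82 - 0.5 = 0.3200

0.3200


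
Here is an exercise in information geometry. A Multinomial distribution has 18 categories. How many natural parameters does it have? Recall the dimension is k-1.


Exponential family dimension calculation:
For Multinomial with k=18 categories, dim = k-1 = 17.

17


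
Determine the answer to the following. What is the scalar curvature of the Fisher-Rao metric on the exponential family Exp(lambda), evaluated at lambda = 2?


This family has a single free parameter, so its statistical manifold
is 1-dimensional. The Riemann curvature tensor of any 1-dimensional
Riemannian manifold vanishes identically, so R = 0.

0


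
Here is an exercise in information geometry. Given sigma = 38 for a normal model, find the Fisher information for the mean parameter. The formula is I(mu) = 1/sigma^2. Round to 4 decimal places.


The Fisher information for the mean of a normal distribution is I(mu) = 1/sigma^2.
sigma = 38, so sigma^2 = 1444.
I(mu) = 1/1444 = 0.0007

0.0007


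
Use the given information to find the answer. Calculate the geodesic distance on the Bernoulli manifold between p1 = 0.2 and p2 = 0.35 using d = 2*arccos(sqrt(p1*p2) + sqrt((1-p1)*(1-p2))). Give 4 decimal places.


Geodesic distance on Bernoulli manifold:
d(p1,p2) = 2*arccos(sqrt(p1*p2) + sqrt((1-p1)*(1-p2))).
sqrt(p1*p2) = sqrt(0.2*0.35) = 0.264575.
sqrt((1-p1)*(1-p2)) = sqrt(0.8*0.65) = 0.72111.
arg = 0.264575 + 0.72111 = 0.985685.
d = 2*arccos(0.985685) = 0.3388

0.3388


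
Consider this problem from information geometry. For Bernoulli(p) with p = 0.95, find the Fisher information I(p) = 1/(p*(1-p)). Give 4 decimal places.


For Bernoulli(p), Fisher information is I(p) = 1/(p*(1-p)).
p = 0.95, 1-p = 0.05.
p*(1-p) = 0.0475.
I(p) = 1/0.0475 = 21.0526

21.0526


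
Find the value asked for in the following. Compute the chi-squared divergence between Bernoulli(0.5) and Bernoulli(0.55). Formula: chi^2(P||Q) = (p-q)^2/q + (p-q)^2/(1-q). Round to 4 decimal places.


Chi-squared divergence between Bernoulli distributions:
chi^2 = (p-q)^2/q + (p-q)^2/(1-q).
p = 0.5, q = 0.55, p-q = -0.05.
(p-q)^2 = 0.0025.
term1 = 0.0025/0.55 = 0.004545.
term2 = 0.0025/0.45 = 0.005556.
chi^2 = 0.004545 + 0.005556 = 0.0101

0.0101


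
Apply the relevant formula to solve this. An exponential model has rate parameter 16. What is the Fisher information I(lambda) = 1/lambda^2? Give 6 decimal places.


Fisher information for exponential: I(lambda) = 1/lambda^2.
lambda = 16, lambda^2 = 256.
I = 1/256 = 0.003906

0.003906


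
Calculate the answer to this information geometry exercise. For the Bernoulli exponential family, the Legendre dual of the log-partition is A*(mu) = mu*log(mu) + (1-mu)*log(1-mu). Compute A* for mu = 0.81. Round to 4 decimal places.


Legendre transform for Bernoulli:
A*(mu) = mu*log(mu) + (1-mu)*log(1-mu).
mu = 0.81, 1-mu = 0.19.
mu*log(mu) = 0.81*log(0.81) = -0.170684.
(1-mu)*log(1-mu) = 0.19*log(0.19) = -0.315539.
A* = -0.170684 + -0.315539 = -0.4862

-0.4862


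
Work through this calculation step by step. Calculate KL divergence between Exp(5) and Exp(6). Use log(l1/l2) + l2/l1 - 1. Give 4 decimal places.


KL divergence for exponential family:
KL = log(l1/l2) + l2/l1 - 1.
log(5/6) = -0.182322.
6/5 = 1.2.
KL = -0.182322 + 1.2 - 1 = 0.0177

0.0177


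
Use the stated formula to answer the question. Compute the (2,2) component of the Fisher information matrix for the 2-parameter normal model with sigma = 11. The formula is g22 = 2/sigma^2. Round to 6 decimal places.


For the 2-parameter normal family, the Fisher metric has:
  g11 = 1/sigma^2, g22 = 2/sigma^2.
sigma = 11, sigma^2 = 121.
g22 = 0.016529

0.016529


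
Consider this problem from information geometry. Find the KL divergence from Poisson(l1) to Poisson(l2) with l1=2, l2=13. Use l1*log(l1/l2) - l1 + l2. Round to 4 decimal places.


KL divergence for Poisson:
KL = l1*log(l1/l2) - l1 + l2.
l1 = 2, l2 = 13.
log(2/13) = -1.871802.
l1*log(l1/l2) = 2 * -1.871802 = -3.743604.
KL = -3.743604 - 2 + 13 = 7.2564

7.2564


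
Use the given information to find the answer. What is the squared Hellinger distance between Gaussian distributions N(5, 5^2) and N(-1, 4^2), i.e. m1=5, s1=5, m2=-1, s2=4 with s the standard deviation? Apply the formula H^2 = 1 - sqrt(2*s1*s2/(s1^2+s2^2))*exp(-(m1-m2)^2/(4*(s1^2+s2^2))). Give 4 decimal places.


Squared Hellinger distance for Gaussians:
H^2 = 1 - sqrt(2*s1*s2/(s1^2+s2^2)) * exp(-(m1-m2)^2/(4*(s1^2+s2^2))).
s1^2 = 25, s2^2 = 16, s1^2+s2^2 = 41.
sqrt(2*5*4/(41)) = 0.98773.
(m1-m2)^2 = (6)^2 = 36.
exp(-36/(4*41)) = exp(-0.219512) = 0.80291.
H^2 = 1 - 0.98773*0.80291 = 0.2069

0.2069


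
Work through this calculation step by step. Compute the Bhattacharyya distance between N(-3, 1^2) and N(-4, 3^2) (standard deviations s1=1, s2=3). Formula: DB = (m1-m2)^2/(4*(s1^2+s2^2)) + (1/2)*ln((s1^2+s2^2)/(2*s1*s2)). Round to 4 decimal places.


Bhattacharyya distance between two Gaussians:
DB = (m1-m2)^2/(4*(s1^2+s2^2)) + (1/2)*ln((s1^2+s2^2)/(2*s1*s2)).
(m1-m2)^2 = (1)^2 = 1.
s1^2+s2^2 = 1 + 9 = 10.
term1 = 1/40 = 0.025.
term2 = 0.5*ln(10/6.0) = 0.255413.
DB = 0.025 + 0.255413 = 0.2804

0.2804


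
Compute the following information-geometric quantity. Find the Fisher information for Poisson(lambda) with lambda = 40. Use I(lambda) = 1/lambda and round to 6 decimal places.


Fisher information for Poisson: I(lambda) = 1/lambda.
lambda = 40.
I(lambda) = 1/40 = 0.025000

0.025000


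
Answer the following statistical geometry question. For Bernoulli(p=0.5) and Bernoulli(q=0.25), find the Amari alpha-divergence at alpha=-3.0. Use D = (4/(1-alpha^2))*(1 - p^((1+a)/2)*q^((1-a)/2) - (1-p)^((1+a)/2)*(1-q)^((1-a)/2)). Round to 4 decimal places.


Amari alpha-divergence:
D = (4/(1-alpha^2))*(1 - p^((1+a)/2)*q^((1-a)/2) - (1-p)^((1+a)/2)*(1-q)^((1-a)/2)).
alpha = -3.0, p = 0.5, q = 0.25.
e1 = (1+alpha)/2 = -1.0, e2 = (1-alpha)/2 = 2.0.
t1 = p^e1 * q^e2 = 0.5^-1.0 * 0.25^2.0 = 0.125.
t2 = (1-p)^e1 * (1-q)^e2 = 0.5^-1.0 * 0.75^2.0 = 1.125.
4/(1-alpha^2) = -0.5.
D = -0.5*(1 - 0.125 - 1.125) = 0.1250

0.1250


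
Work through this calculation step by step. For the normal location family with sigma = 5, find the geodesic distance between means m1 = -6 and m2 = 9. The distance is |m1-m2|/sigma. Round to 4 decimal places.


On the fixed-variance normal subfamily, geodesic distance = |m1-m2|/sigma.
|-6 - 9| = 15.
sigma = 5.
d = 15/5 = 3.0000

3.0000


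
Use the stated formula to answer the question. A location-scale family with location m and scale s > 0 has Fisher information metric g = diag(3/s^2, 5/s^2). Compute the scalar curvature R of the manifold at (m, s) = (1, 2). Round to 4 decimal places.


The metric has the form g = (A dm^2 + B ds^2)/s^2 with A = 3, B = 5.
Substitute u = sqrt(A/B)*m: g = B*(du^2 + ds^2)/s^2, i.e. B times the
Poincare upper half-plane metric, which has constant Gaussian curvature -1.
Scaling a 2D metric by a constant c divides the Gaussian curvature by c,
so K = -1/B = -1/(5) = -0.2000 everywhere (the point (m, s) = (1, 2) is irrelevant:
the curvature is constant).
Scalar curvature in dimension 2: R = 2K = -2/(5) = -0.4000.

-0.4000


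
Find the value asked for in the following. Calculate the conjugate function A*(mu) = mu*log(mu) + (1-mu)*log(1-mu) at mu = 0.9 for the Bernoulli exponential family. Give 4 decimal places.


Legendre transform for Bernoulli:
A*(mu) = mu*log(mu) + (1-mu)*log(1-mu).
mu = 0.9, 1-mu = 0.1.
mu*log(mu) = 0.9*log(0.9) = -0.094824.
(1-mu)*log(1-mu) = 0.1*log(0.1) = -0.230259.
A* = -0.094824 + -0.230259 = -0.3251

-0.3251


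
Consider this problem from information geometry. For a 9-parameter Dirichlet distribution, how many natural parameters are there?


Exponential family dimension calculation:
Dirichlet with 9 components has 9 natural parameters.

9


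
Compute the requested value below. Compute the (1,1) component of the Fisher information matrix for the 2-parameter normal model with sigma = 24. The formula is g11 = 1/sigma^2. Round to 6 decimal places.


For the 2-parameter normal family, the Fisher metric has:
  g11 = 1/sigma^2, g22 = 2/sigma^2.
sigma = 24, sigma^2 = 576.
g11 = 0.001736

0.001736


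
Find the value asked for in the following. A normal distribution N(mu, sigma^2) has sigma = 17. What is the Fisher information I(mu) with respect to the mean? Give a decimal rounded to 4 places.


The Fisher information for the mean of a normal distribution is I(mu) = 1/sigma^2.
sigma = 17, so sigma^2 = 289.
I(mu) = 1/289 = 0.0035

0.0035


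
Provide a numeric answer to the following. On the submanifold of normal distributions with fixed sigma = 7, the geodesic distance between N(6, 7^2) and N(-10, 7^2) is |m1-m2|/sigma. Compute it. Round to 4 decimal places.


On the fixed-variance normal subfamily, geodesic distance = |m1-m2|/sigma.
|6 - -10| = 16.
sigma = 7.
d = 16/7 = 2.2857

2.2857


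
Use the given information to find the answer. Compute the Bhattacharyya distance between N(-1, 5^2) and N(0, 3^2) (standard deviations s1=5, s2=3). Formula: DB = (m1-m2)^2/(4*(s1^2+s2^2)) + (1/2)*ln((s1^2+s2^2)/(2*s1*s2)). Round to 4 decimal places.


Bhattacharyya distance between two Gaussians:
DB = (m1-m2)^2/(4*(s1^2+s2^2)) + (1/2)*ln((s1^2+s2^2)/(2*s1*s2)).
(m1-m2)^2 = (-1)^2 = 1.
s1^2+s2^2 = 25 + 9 = 34.
term1 = 1/136 = 0.007353.
term2 = 0.5*ln(34/30.0) = 0.062582.
DB = 0.007353 + 0.062582 = 0.0699

0.0699


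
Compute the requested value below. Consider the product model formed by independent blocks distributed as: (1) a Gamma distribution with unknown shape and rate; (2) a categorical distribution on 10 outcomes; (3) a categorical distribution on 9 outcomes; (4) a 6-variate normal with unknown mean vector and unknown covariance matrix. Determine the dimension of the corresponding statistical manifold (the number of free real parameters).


The dimension of a statistical manifold equals the number of free
(independent) real parameters of the model. For a product of independent
blocks the parameter counts add.
- Gamma (shape, rate): 2.
- categorical on 10 outcomes (probabilities sum to 1): 10-1 = 9.
- categorical on 9 outcomes (probabilities sum to 1): 9-1 = 8.
- 6-variate normal: 6 (mean) + 6*7/2 = 21 (symmetric covariance) = 27.
Total = 2 + 9 + 8 + 27 = 46.
Dimension = 46

46


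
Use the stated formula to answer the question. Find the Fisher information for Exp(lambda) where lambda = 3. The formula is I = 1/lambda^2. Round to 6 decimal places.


Fisher information for exponential: I(lambda) = 1/lambda^2.
lambda = 3, lambda^2 = 9.
I = 1/9 = 0.111111

0.111111
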